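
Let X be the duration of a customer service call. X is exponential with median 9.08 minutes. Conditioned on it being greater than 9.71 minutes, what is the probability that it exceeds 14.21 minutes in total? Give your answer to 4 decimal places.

0.7093

For an exponential, median = ln(2)/λ, so λ = ln 2 / 9.08 = 0.0763378 per minute.
P(X > s+t | X > s) = e^(−λ(s+t))/e^(−λs) = e^(−λt), independent of s = 9.71.
P(X > 4.5) = e^(−0.34352) ≈ 0.7093.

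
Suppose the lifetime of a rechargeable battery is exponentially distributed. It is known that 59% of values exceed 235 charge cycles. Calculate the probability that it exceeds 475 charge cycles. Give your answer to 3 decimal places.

e^(−λ·235) = 0.59 ⇒ λ = −ln(0.59)/235 = 0.00224525.
P(X > 475) = e^(−0.00224525·475) = e^(−1.0665) ≈ 0.344.

0.344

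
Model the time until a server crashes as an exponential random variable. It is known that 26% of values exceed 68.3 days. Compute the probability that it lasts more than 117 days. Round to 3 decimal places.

0.100

e^(−λ·68.3) = 0.26 ⇒ λ = −ln(0.26)/68.3 = 0.0197229.
P(X > 117) = e^(−0.0197229·117) = e^(−2.3076) ≈ 0.100.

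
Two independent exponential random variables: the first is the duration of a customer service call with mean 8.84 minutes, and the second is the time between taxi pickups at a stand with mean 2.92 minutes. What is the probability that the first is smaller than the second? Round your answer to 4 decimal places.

0.2483

λ_1 = 1/8.84 = 0.113122, λ_2 = 1/2.92 = 0.342466.
For independent exponentials, P(the first < the second) = λ_1/(λ_1+λ_2) = 0.113122/0.455588 ≈ 0.2483.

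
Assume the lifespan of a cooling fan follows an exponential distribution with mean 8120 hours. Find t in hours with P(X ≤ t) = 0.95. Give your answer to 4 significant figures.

24330

The rate is λ = 1/8120 = 0.000123153 per hour.
Set 1 − e^(−λt) = 0.95, so t = −ln(0.05)/λ = 2.9957/0.000123153 ≈ 24325.3 hours.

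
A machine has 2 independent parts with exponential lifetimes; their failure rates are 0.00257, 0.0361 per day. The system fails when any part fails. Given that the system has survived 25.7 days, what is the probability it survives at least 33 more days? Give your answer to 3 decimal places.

0.279

Time to first failure ~ Exp(Σλ) with Σλ = 0.03867.
By memorylessness, P(T > 25.7+33 | T > 25.7) = P(T > 33) = e^(−0.03867·33) ≈ 0.279.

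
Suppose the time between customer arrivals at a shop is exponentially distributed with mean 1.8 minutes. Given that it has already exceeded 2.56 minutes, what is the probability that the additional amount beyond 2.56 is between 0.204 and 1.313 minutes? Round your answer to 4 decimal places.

0.4107

The rate is λ = 1/1.8 = 0.555556 per minute.
Memoryless: the residual past 2.56 is again Exp(λ).
P(0.204 < residual < 1.313) = e^(−λ·0.204) − e^(−λ·1.313) = 0.89285 − 0.48218 ≈ 0.4107.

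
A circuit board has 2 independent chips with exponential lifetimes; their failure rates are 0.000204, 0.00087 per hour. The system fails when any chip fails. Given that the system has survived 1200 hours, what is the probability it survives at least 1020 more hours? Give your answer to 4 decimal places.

Time to first failure ~ Exp(Σλ) with Σλ = 0.001074.
By memorylessness, P(T > 1200+1020 | T > 1200) = P(T > 1020) = e^(−0.001074·1020) ≈ 0.3344.

0.3344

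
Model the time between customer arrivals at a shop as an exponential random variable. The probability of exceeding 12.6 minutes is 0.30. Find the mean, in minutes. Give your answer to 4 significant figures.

e^(−λ·12.6) = 0.30 ⇒ λ = −ln(0.30)/12.6 = 0.0955534.
Mean = 1/λ = 10.4654 minutes.

10.47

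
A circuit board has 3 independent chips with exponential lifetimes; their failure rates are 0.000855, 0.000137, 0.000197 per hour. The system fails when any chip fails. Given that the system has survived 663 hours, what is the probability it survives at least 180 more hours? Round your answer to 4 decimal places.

Time to first failure ~ Exp(Σλ) with Σλ = 0.001189.
By memorylessness, P(T > 663+180 | T > 663) = P(T > 180) = e^(−0.001189·180) ≈ 0.8073.

0.8073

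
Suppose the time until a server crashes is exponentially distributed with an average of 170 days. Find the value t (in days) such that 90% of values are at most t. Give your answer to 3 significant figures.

391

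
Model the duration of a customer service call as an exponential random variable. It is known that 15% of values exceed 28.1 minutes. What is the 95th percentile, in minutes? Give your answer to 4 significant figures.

44.37

e^(−λ·28.1) = 0.15 ⇒ λ = −ln(0.15)/28.1 = 0.0675132.
95th percentile: 1 − e^(−λt) = 0.95, t = −ln(0.05)/λ = 44.3726 minutes.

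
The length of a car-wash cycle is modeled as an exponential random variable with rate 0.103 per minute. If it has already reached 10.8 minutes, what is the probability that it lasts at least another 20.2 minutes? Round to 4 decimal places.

0.1249

The exponential is memoryless, so the remaining time is again Exp(λ): the condition X > 10.8 is irrelevant.
P(X > 20.2) = e^(−2.0806) ≈ 0.1249.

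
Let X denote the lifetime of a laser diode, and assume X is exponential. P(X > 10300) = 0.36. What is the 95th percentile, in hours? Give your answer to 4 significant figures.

30200

e^(−λ·10300) = 0.36 ⇒ λ = −ln(0.36)/10300 = 0.0000991894.
95th percentile: 1 − e^(−λt) = 0.95, t = −ln(0.05)/λ = 30202.1 hours.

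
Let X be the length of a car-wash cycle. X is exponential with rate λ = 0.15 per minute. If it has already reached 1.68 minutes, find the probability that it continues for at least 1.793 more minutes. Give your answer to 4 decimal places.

0.7642

By the memoryless property, P(X > 1.68+1.793 | X > 1.68) = P(X > 1.793).
P(X > 1.793) = e^(−0.26895) ≈ 0.7642.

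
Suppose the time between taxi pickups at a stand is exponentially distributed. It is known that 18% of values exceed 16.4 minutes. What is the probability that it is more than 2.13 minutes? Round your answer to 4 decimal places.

0.8003

e^(−λ·16.4) = 0.18 ⇒ λ = −ln(0.18)/16.4 = 0.104561.
P(X > 2.13) = e^(−0.104561·2.13) = e^(−0.22271) ≈ 0.8003.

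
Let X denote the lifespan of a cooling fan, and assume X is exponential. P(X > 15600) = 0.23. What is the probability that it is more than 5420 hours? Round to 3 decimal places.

0.600

e^(−λ·15600) = 0.23 ⇒ λ = −ln(0.23)/15600 = 0.00009421.
P(X > 5420) = e^(−0.00009421·5420) = e^(−0.51062) ≈ 0.600.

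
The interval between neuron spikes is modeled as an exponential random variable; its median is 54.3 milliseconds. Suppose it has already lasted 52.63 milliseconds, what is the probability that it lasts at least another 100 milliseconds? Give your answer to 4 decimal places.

0.2790

For an exponential, median = ln(2)/λ, so λ = ln 2 / 54.3 = 0.0127651 per millisecond.
By the memoryless property, P(X > 52.63+100 | X > 52.63) = P(X > 100).
P(X > 100) = e^(−1.2765) ≈ 0.2790.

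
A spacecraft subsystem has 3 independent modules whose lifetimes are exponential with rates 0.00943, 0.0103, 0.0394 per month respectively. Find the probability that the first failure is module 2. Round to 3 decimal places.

The time to first failure is exponential with rate Σλ = 0.00943 + 0.0103 + 0.0394 = 0.05913.
P(module 2 first) = λ_2/Σλ = 0.0103/0.05913 ≈ 0.174.

0.174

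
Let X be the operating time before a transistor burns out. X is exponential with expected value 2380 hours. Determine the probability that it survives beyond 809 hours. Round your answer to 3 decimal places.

0.712

The rate is λ = 1/2380 = 0.000420168 per hour.
P(X > 809) = e^(−λ·809) = e^(−0.33992) ≈ 0.712.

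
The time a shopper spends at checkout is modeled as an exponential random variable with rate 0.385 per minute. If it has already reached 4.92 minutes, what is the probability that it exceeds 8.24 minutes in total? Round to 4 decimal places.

0.2785

P(X > s+t | X > s) = e^(−λ(s+t))/e^(−λs) = e^(−λt), independent of s = 4.92.
P(X > 3.32) = e^(−1.2782) ≈ 0.2785.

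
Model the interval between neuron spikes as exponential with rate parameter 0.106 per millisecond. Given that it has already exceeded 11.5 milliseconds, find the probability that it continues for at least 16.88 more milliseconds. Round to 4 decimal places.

0.1671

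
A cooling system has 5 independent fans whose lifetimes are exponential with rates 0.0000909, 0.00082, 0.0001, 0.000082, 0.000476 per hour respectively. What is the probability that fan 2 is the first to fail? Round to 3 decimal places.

0.523

The time to first failure is exponential with rate Σλ = 0.0000909 + 0.00082 + 0.0001 + 0.000082 + 0.000476 = 0.0015689.
P(fan 2 first) = λ_2/Σλ = 0.00082/0.0015689 ≈ 0.523.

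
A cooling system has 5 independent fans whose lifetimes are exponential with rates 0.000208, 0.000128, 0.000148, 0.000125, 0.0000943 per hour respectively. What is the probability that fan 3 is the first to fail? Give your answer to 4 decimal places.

The time to first failure is exponential with rate Σλ = 0.000208 + 0.000128 + 0.000148 + 0.000125 + 0.0000943 = 0.0007033.
P(fan 3 first) = λ_3/Σλ = 0.000148/0.0007033 ≈ 0.2104.

0.2104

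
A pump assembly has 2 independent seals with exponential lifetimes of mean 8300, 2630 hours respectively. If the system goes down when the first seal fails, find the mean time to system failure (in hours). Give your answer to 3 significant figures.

2000

The first failure time is exponential with rate Σλ_i = 1/8300 + 1/2630 = 0.00050071 per hour.
E[min] = 1/Σλ = 1/0.00050071 = 1997.16 hours.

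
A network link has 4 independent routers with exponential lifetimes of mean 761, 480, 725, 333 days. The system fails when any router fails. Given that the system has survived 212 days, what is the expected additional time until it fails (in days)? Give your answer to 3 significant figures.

129

First-failure rate Σλ = 1/761 + 1/480 + 1/725 + 1/333 = 0.00777971.
By memorylessness the expected residual is 1/Σλ = 128.54 days, regardless of the 212 already elapsed.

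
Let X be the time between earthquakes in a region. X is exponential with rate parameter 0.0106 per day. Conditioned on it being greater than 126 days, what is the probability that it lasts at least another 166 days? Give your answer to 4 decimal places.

By the memoryless property, P(X > 126+166 | X > 126) = P(X > 166).
P(X > 166) = e^(−1.7596) ≈ 0.1721.

0.1721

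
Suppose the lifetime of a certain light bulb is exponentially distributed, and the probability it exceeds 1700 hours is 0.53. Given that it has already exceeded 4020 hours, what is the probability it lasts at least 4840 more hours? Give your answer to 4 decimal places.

0.1641

From e^(−λ·1700) = 0.53, λ = −ln(0.53)/1700 = 0.000373458.
Memoryless: P(X > 4020+4840 | X > 4020) = P(X > 4840) = e^(−0.000373458·4840) ≈ 0.1641.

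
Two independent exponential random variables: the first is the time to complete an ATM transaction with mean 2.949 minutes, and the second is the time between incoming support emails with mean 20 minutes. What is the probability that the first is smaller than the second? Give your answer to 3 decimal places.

0.871

λ_1 = 1/2.949 = 0.339098, λ_2 = 1/20 = 0.05.
For independent exponentials, P(the first < the second) = λ_1/(λ_1+λ_2) = 0.339098/0.389098 ≈ 0.871.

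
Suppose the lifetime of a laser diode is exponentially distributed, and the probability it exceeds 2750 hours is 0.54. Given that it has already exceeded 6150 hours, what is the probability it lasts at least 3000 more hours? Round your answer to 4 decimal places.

From e^(−λ·2750) = 0.54, λ = −ln(0.54)/2750 = 0.000224068.
Memoryless: P(X > 6150+3000 | X > 6150) = P(X > 3000) = e^(−0.000224068·3000) ≈ 0.5106.

0.5106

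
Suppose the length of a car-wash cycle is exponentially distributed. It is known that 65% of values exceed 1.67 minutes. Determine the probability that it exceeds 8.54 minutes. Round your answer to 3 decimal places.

0.110

e^(−λ·1.67) = 0.65 ⇒ λ = −ln(0.65)/1.67 = 0.257954.
P(X > 8.54) = e^(−0.257954·8.54) = e^(−2.2029) ≈ 0.110.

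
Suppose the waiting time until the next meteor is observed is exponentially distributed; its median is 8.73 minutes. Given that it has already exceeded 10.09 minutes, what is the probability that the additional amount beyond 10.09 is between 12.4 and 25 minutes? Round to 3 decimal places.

For an exponential, median = ln(2)/λ, so λ = ln 2 / 8.73 = 0.0793983 per minute.
Memoryless: the residual past 10.09 is again Exp(λ).
P(12.4 < residual < 25) = e^(−λ·12.4) − e^(−λ·25) = 0.37361 − 0.13739 ≈ 0.236.

0.236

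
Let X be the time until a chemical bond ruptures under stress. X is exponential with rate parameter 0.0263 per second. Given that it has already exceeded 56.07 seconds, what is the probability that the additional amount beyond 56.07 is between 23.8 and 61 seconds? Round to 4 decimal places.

0.3337

Memoryless: the residual past 56.07 is again Exp(λ).
P(23.8 < residual < 61) = e^(−λ·23.8) − e^(−λ·61) = 0.53476 − 0.20103 ≈ 0.3337.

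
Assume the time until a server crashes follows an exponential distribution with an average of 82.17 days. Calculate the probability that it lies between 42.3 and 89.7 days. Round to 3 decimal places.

0.262

The rate is λ = 1/82.17 = 0.0121699 per day.
P(42.3 < X < 89.7) = e^(−λ·42.3) − e^(−λ·89.7) = 0.59763 − 0.33567 ≈ 0.262.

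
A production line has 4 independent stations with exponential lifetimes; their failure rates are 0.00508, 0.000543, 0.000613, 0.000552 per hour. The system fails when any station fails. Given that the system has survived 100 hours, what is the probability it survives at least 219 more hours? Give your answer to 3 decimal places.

0.226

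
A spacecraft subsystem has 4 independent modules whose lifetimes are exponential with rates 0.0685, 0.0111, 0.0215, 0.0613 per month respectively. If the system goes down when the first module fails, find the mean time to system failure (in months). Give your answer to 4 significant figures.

The time to first failure is exponential with rate Σλ = 0.0685 + 0.0111 + 0.0215 + 0.0613 = 0.1624.
E[min] = 1/Σλ = 1/0.1624 = 6.15764 months.

6.158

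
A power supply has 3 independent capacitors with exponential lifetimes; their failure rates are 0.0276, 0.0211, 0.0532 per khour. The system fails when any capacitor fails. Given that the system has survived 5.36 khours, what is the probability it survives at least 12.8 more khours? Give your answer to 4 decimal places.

Time to first failure ~ Exp(Σλ) with Σλ = 0.1019.
By memorylessness, P(T > 5.36+12.8 | T > 5.36) = P(T > 12.8) = e^(−0.1019·12.8) ≈ 0.2714.

0.2714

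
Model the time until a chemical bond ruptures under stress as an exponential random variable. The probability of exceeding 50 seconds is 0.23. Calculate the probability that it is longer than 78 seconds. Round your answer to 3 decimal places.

0.101

e^(−λ·50) = 0.23 ⇒ λ = −ln(0.23)/50 = 0.0293935.
P(X > 78) = e^(−0.0293935·78) = e^(−2.2927) ≈ 0.101.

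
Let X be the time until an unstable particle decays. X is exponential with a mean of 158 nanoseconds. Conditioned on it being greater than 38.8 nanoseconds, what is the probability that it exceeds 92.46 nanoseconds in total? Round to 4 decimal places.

0.7120

The rate is λ = 1/158 = 0.00632911 per nanosecond.
The exponential is memoryless, so the remaining time is again Exp(λ): the condition X > 38.8 is irrelevant.
P(X > 53.66) = e^(−0.33962) ≈ 0.7120.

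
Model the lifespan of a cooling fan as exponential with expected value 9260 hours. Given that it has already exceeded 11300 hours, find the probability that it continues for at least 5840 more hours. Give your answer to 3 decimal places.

The rate is λ = 1/9260 = 0.000107991 per hour.
The exponential is memoryless, so the remaining time is again Exp(λ): the condition X > 11300 is irrelevant.
P(X > 5840) = e^(−0.63067) ≈ 0.532.

0.532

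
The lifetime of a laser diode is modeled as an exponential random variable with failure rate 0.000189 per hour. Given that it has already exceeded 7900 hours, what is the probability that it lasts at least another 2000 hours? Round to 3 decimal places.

0.685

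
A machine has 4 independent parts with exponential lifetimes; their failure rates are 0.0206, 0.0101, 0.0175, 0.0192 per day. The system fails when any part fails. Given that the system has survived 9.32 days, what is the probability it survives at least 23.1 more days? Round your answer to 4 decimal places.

0.2108

Time to first failure ~ Exp(Σλ) with Σλ = 0.0674.
By memorylessness, P(T > 9.32+23.1 | T > 9.32) = P(T > 23.1) = e^(−0.0674·23.1) ≈ 0.2108.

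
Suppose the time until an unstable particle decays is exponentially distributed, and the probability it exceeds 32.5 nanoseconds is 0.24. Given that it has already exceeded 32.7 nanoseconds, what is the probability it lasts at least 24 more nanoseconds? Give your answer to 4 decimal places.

0.3486

From e^(−λ·32.5) = 0.24, λ = −ln(0.24)/32.5 = 0.0439113.
Memoryless: P(X > 32.7+24 | X > 32.7) = P(X > 24) = e^(−0.0439113·24) ≈ 0.3486.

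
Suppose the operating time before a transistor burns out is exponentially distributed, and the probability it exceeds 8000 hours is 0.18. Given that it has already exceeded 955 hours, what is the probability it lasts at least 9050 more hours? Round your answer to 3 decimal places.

0.144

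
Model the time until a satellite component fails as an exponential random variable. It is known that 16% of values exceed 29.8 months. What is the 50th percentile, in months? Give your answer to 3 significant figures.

e^(−λ·29.8) = 0.16 ⇒ λ = −ln(0.16)/29.8 = 0.061496.
50th percentile: 1 − e^(−λt) = 0.5, t = −ln(0.5)/λ = 11.2714 months.

11.3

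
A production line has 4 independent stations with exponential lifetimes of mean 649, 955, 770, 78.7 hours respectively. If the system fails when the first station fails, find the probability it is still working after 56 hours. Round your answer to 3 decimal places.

The first failure time is exponential with rate Σλ_i = 1/649 + 1/955 + 1/770 + 1/78.7 = 0.0165931 per hour.
P(min > 56) = e^(−0.0165931·56) = e^(−0.92922) ≈ 0.395.

0.395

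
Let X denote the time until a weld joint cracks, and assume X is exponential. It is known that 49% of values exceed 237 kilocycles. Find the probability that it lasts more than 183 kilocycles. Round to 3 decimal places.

0.576

e^(−λ·237) = 0.49 ⇒ λ = −ln(0.49)/237 = 0.00300992.
P(X > 183) = e^(−0.00300992·183) = e^(−0.55081) ≈ 0.576.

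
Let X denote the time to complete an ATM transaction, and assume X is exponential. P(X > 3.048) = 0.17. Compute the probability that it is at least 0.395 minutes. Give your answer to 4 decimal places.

0.7948

e^(−λ·3.048) = 0.17 ⇒ λ = −ln(0.17)/3.048 = 0.581351.
P(X > 0.395) = e^(−0.581351·0.395) = e^(−0.22963) ≈ 0.7948.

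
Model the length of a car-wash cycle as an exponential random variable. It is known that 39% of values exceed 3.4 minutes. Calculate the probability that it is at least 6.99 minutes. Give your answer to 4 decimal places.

0.1443

e^(−λ·3.4) = 0.39 ⇒ λ = −ln(0.39)/3.4 = 0.276944.
P(X > 6.99) = e^(−0.276944·6.99) = e^(−1.9358) ≈ 0.1443.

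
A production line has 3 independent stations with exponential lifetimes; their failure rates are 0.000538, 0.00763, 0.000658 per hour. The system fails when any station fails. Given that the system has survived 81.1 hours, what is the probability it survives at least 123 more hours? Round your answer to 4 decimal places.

0.3377

Time to first failure ~ Exp(Σλ) with Σλ = 0.008826.
By memorylessness, P(T > 81.1+123 | T > 81.1) = P(T > 123) = e^(−0.008826·123) ≈ 0.3377.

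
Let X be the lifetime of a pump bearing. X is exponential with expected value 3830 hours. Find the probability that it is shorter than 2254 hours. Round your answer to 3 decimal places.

0.445

The rate is λ = 1/3830 = 0.000261097 per hour.
P(X ≤ 2254) = 1 − e^(−λ·2254) = 1 − e^(−0.58851) ≈ 0.445.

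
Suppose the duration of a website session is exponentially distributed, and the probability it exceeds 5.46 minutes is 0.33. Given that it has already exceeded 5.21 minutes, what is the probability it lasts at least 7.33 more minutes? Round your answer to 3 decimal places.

0.226

From e^(−λ·5.46) = 0.33, λ = −ln(0.33)/5.46 = 0.203052.
Memoryless: P(X > 5.21+7.33 | X > 5.21) = P(X > 7.33) = e^(−0.203052·7.33) ≈ 0.226.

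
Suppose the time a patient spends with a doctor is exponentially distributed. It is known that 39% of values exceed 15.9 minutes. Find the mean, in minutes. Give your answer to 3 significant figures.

e^(−λ·15.9) = 0.39 ⇒ λ = −ln(0.39)/15.9 = 0.0592207.
Mean = 1/λ = 16.886 minutes.

16.9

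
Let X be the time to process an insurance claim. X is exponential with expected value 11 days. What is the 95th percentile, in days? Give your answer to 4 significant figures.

32.95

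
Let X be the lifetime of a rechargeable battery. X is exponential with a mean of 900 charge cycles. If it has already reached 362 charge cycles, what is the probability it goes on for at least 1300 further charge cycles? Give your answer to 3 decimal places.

The rate is λ = 1/900 = 0.00111111 per charge cycle.
By the memoryless property, P(X > 362+1300 | X > 362) = P(X > 1300).
P(X > 1300) = e^(−1.4444) ≈ 0.236.

0.236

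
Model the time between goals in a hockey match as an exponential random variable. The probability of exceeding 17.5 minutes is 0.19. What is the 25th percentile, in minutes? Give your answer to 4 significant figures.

3.031

e^(−λ·17.5) = 0.19 ⇒ λ = −ln(0.19)/17.5 = 0.0948989.
25th percentile: 1 − e^(−λt) = 0.25, t = −ln(0.75)/λ = 3.03146 minutes.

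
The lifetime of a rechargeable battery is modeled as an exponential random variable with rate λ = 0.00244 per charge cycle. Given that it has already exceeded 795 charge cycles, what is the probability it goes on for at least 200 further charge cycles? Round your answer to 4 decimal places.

P(X > s+t | X > s) = e^(−λ(s+t))/e^(−λs) = e^(−λt), independent of s = 795.
P(X > 200) = e^(−0.488) ≈ 0.6139.

0.6139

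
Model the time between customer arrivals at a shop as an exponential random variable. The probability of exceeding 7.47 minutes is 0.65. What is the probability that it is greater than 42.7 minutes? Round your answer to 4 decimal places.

0.0852

e^(−λ·7.47) = 0.65 ⇒ λ = −ln(0.65)/7.47 = 0.0576684.
P(X > 42.7) = e^(−0.0576684·42.7) = e^(−2.4624) ≈ 0.0852.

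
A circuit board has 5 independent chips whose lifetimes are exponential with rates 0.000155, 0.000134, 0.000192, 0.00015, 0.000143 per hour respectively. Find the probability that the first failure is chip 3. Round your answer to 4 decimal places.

The time to first failure is exponential with rate Σλ = 0.000155 + 0.000134 + 0.000192 + 0.00015 + 0.000143 = 0.000774.
P(chip 3 first) = λ_3/Σλ = 0.000192/0.000774 ≈ 0.2481.

0.2481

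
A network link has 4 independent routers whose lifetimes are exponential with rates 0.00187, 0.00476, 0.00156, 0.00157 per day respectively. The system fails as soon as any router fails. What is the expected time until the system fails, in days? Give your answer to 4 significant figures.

The time to first failure is exponential with rate Σλ = 0.00187 + 0.00476 + 0.00156 + 0.00157 = 0.00976.
E[min] = 1/Σλ = 1/0.00976 = 102.459 days.

102.5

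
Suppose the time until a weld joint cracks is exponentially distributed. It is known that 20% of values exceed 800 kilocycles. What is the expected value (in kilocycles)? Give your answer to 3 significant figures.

497

e^(−λ·800) = 0.20 ⇒ λ = −ln(0.20)/800 = 0.0020118.
Mean = 1/λ = 497.068 kilocycles.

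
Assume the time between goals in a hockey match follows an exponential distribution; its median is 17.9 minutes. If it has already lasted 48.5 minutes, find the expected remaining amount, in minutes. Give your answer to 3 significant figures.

For an exponential, median = ln(2)/λ, so λ = ln 2 / 17.9 = 0.0387233 per minute.
By memorylessness, the remaining amount past any threshold is again Exp(λ) with mean 1/λ = 25.8242 minutes.

25.8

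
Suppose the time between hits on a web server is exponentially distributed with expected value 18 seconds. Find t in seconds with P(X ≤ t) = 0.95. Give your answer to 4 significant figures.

The rate is λ = 1/18 = 0.0555556 per second.
Set 1 − e^(−λt) = 0.95, so t = −ln(0.05)/λ = 2.9957/0.0555556 ≈ 53.9232 seconds.

53.92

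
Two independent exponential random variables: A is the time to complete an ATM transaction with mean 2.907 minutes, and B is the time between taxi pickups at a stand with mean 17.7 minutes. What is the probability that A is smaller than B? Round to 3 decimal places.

0.859

λ_1 = 1/2.907 = 0.343997, λ_2 = 1/17.7 = 0.0564972.
For independent exponentials, P(A < B) = λ_1/(λ_1+λ_2) = 0.343997/0.400494 ≈ 0.859.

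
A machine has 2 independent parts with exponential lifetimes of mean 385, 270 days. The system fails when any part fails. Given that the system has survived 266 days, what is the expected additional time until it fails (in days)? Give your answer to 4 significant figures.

158.7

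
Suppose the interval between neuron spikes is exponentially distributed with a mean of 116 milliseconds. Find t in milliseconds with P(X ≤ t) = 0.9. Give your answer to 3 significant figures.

267

The rate is λ = 1/116 = 0.00862069 per millisecond.
Set 1 − e^(−λt) = 0.9, so t = −ln(0.1)/λ = 2.3026/0.00862069 ≈ 267.1 milliseconds.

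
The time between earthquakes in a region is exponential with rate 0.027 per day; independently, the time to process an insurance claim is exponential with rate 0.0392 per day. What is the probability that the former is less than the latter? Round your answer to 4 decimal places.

λ_1 = 0.027, λ_2 = 0.0392.
For independent exponentials, P(the former < the latter) = λ_1/(λ_1+λ_2) = 0.027/0.0662 ≈ 0.4079.

0.4079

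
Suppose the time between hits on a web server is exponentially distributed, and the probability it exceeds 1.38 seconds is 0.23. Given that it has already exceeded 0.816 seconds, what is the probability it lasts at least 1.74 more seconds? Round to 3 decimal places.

0.157

From e^(−λ·1.38) = 0.23, λ = −ln(0.23)/1.38 = 1.06498.
Memoryless: P(X > 0.816+1.74 | X > 0.816) = P(X > 1.74) = e^(−1.06498·1.74) ≈ 0.157.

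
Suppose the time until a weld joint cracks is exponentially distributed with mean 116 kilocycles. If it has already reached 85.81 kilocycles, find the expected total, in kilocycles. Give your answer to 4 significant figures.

201.8

The rate is λ = 1/116 = 0.00862069 per kilocycle.
By memorylessness, E[X | X > 85.81] = 85.81 + 1/λ = 85.81 + 116 = 201.81 kilocycles.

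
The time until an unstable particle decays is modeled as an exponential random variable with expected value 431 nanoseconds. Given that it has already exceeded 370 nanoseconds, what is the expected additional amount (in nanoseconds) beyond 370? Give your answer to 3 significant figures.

431

The rate is λ = 1/431 = 0.00232019 per nanosecond.
By memorylessness, the remaining amount past any threshold is again Exp(λ) with mean 1/λ = 431 nanoseconds.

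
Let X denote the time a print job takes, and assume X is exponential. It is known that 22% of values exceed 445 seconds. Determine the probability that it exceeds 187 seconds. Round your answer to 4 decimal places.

e^(−λ·445) = 0.22 ⇒ λ = −ln(0.22)/445 = 0.00340253.
P(X > 187) = e^(−0.00340253·187) = e^(−0.63627) ≈ 0.5293.

0.5293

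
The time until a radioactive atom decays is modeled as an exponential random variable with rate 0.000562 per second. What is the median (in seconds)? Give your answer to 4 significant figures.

Set 1 − e^(−λt) = 0.5, so t = −ln(0.5)/λ = 0.69315/0.000562 ≈ 1233.36 seconds.

1233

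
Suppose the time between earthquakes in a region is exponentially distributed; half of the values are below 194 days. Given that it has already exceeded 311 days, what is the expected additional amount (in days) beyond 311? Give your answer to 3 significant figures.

280

For an exponential, median = ln(2)/λ, so λ = ln 2 / 194 = 0.00357292 per day.
By memorylessness, the remaining amount past any threshold is again Exp(λ) with mean 1/λ = 279.883 days.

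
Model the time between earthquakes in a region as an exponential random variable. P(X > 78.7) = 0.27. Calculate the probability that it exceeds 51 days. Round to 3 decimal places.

0.428

e^(−λ·78.7) = 0.27 ⇒ λ = −ln(0.27)/78.7 = 0.016637.
P(X > 51) = e^(−0.016637·51) = e^(−0.84849) ≈ 0.428.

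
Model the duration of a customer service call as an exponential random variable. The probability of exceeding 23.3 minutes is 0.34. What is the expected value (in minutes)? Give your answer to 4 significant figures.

21.60

e^(−λ·23.3) = 0.34 ⇒ λ = −ln(0.34)/23.3 = 0.0463008.
Mean = 1/λ = 21.5979 minutes.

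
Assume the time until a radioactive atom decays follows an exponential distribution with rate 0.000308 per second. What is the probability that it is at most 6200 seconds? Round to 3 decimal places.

0.852

P(X ≤ 6200) = 1 − e^(−λ·6200) = 1 − e^(−1.9096) ≈ 0.852.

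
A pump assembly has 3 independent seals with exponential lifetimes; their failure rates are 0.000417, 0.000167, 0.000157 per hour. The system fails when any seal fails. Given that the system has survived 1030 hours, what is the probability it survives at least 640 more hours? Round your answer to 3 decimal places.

Time to first failure ~ Exp(Σλ) with Σλ = 0.000741.
By memorylessness, P(T > 1030+640 | T > 1030) = P(T > 640) = e^(−0.000741·640) ≈ 0.622.

0.622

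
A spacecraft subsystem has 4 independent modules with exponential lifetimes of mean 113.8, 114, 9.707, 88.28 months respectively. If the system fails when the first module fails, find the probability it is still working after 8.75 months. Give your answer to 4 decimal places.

The first failure time is exponential with rate Σλ_i = 1/113.8 + 1/114 + 1/9.707 + 1/88.28 = 0.131905 per month.
P(min > 8.75) = e^(−0.131905·8.75) = e^(−1.1542) ≈ 0.3153.

0.3153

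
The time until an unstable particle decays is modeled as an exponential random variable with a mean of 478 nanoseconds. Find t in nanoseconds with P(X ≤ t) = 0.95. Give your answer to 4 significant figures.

The rate is λ = 1/478 = 0.00209205 per nanosecond.
Set 1 − e^(−λt) = 0.95, so t = −ln(0.05)/λ = 2.9957/0.00209205 ≈ 1431.96 nanoseconds.

1432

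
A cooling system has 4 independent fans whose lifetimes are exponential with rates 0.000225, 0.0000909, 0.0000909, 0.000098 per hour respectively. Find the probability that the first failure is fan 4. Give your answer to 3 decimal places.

The time to first failure is exponential with rate Σλ = 0.000225 + 0.0000909 + 0.0000909 + 0.000098 = 0.0005048.
P(fan 4 first) = λ_4/Σλ = 0.000098/0.0005048 ≈ 0.194.

0.194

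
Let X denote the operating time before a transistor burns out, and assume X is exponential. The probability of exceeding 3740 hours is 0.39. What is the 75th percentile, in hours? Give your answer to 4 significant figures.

e^(−λ·3740) = 0.39 ⇒ λ = −ln(0.39)/3740 = 0.000251767.
75th percentile: 1 − e^(−λt) = 0.75, t = −ln(0.25)/λ = 5506.26 hours.

5506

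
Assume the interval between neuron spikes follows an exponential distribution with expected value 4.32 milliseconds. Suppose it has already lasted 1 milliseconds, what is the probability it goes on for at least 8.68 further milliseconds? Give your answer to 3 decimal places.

The rate is λ = 1/4.32 = 0.231481 per millisecond.
P(X > s+t | X > s) = e^(−λ(s+t))/e^(−λs) = e^(−λt), independent of s = 1.
P(X > 8.68) = e^(−2.0093) ≈ 0.134.

0.134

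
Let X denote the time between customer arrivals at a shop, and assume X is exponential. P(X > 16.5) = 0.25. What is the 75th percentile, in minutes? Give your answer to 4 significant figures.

16.50

e^(−λ·16.5) = 0.25 ⇒ λ = −ln(0.25)/16.5 = 0.0840178.
75th percentile: 1 − e^(−λt) = 0.75, t = −ln(0.25)/λ = 16.5 minutes.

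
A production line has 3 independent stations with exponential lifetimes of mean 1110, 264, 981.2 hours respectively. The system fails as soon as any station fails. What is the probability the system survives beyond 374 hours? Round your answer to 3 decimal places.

The first failure time is exponential with rate Σλ_i = 1/1110 + 1/264 + 1/981.2 = 0.00570794 per hour.
P(min > 374) = e^(−0.00570794·374) = e^(−2.1348) ≈ 0.118.

0.118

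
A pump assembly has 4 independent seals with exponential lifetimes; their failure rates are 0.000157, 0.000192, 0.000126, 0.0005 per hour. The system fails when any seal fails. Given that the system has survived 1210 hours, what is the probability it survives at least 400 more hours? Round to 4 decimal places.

Time to first failure ~ Exp(Σλ) with Σλ = 0.000975.
By memorylessness, P(T > 1210+400 | T > 1210) = P(T > 400) = e^(−0.000975·400) ≈ 0.6771.

0.6771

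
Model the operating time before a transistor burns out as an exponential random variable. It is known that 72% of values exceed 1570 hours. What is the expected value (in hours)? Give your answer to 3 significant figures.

4780

e^(−λ·1570) = 0.72 ⇒ λ = −ln(0.72)/1570 = 0.000209238.
Mean = 1/λ = 4779.24 hours.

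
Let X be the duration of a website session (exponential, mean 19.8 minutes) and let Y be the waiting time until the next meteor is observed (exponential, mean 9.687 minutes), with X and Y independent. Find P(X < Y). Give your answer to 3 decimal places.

λ_1 = 1/19.8 = 0.0505051, λ_2 = 1/9.687 = 0.103231.
For independent exponentials, P(X < Y) = λ_1/(λ_1+λ_2) = 0.0505051/0.153736 ≈ 0.329.

0.329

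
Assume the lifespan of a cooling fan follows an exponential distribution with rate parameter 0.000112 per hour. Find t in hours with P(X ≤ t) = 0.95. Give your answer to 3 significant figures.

26700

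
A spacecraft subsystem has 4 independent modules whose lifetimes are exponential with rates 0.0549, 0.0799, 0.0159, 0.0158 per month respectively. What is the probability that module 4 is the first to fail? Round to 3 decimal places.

0.095

The time to first failure is exponential with rate Σλ = 0.0549 + 0.0799 + 0.0159 + 0.0158 = 0.1665.
P(module 4 first) = λ_4/Σλ = 0.0158/0.1665 ≈ 0.095.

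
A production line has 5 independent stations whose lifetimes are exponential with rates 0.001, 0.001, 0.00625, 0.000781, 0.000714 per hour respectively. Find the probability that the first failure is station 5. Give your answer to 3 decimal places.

0.073

The time to first failure is exponential with rate Σλ = 0.001 + 0.001 + 0.00625 + 0.000781 + 0.000714 = 0.009745.
P(station 5 first) = λ_5/Σλ = 0.000714/0.009745 ≈ 0.073.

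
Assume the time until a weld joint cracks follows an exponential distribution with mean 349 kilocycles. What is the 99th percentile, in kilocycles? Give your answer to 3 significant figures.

1610

The rate is λ = 1/349 = 0.00286533 per kilocycle.
Set 1 − e^(−λt) = 0.99, so t = −ln(0.01)/λ = 4.6052/0.00286533 ≈ 1607.2 kilocycles.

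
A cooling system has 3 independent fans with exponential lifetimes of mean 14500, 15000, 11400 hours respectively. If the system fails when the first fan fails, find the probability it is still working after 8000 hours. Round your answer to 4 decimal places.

0.1675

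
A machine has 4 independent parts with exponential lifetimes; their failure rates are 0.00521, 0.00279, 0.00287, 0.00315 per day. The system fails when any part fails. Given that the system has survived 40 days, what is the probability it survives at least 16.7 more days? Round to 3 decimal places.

0.791

Time to first failure ~ Exp(Σλ) with Σλ = 0.01402.
By memorylessness, P(T > 40+16.7 | T > 40) = P(T > 16.7) = e^(−0.01402·16.7) ≈ 0.791.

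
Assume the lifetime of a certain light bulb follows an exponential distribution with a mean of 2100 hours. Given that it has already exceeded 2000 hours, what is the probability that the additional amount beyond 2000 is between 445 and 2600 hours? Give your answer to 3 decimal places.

0.519

The rate is λ = 1/2100 = 0.00047619 per hour.
Memoryless: the residual past 2000 is again Exp(λ).
P(445 < residual < 2600) = e^(−λ·445) − e^(−λ·2600) = 0.80904 − 0.28994 ≈ 0.519.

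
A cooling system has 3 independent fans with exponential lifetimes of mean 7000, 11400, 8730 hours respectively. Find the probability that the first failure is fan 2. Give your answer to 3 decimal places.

0.254

Rates: λ_i = 1/mean_i → 0.000142857, 0.0000877193, 0.000114548; Σλ = 0.000345124.
P(fan 2 first) = λ_2/Σλ = 0.0000877193/0.000345124 ≈ 0.254.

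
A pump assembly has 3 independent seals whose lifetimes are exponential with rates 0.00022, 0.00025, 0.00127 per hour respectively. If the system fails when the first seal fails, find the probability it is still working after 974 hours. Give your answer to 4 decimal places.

The time to first failure is exponential with rate Σλ = 0.00022 + 0.00025 + 0.00127 = 0.00174.
P(min > 974) = e^(−0.00174·974) = e^(−1.6948) ≈ 0.1836.

0.1836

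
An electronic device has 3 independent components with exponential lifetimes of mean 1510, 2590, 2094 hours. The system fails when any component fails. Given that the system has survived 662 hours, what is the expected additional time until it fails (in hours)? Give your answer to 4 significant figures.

First-failure rate Σλ = 1/1510 + 1/2590 + 1/2094 = 0.00152591.
By memorylessness the expected residual is 1/Σλ = 655.348 hours, regardless of the 662 already elapsed.

655.3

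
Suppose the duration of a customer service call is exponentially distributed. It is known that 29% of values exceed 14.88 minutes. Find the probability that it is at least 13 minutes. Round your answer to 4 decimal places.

0.3391

e^(−λ·14.88) = 0.29 ⇒ λ = −ln(0.29)/14.88 = 0.0831905.
P(X > 13) = e^(−0.0831905·13) = e^(−1.0815) ≈ 0.3391.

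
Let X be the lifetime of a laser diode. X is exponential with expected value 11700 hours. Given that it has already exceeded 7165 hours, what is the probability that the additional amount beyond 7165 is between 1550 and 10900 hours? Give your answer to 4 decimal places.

0.4820

The rate is λ = 1/11700 = 0.0000854701 per hour.
Memoryless: the residual past 7165 is again Exp(λ).
P(1550 < residual < 10900) = e^(−λ·1550) − e^(−λ·10900) = 0.87592 − 0.39391 ≈ 0.4820.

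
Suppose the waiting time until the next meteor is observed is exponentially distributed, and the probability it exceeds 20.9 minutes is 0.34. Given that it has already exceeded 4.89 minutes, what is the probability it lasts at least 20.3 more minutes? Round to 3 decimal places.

0.351

From e^(−λ·20.9) = 0.34, λ = −ln(0.34)/20.9 = 0.0516177.
Memoryless: P(X > 4.89+20.3 | X > 4.89) = P(X > 20.3) = e^(−0.0516177·20.3) ≈ 0.351.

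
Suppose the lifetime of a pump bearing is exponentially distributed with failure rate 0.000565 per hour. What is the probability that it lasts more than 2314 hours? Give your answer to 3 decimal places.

0.271

P(X > 2314) = e^(−λ·2314) = e^(−1.3074) ≈ 0.271.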